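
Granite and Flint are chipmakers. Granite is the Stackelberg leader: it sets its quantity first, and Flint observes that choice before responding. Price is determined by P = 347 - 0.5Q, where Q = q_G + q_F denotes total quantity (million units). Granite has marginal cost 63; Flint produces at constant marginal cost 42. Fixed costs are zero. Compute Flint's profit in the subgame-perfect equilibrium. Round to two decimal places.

15051.13

The follower Flint best-responds to any q_G: π_F = (347 - 0.5Q)q_F - 42q_F.
∂π_F/∂q_F = 305 - (1/2)q_G - q_F = 0 gives the reaction function q_F = (305 - (1/2)q_G).
The leader anticipates this reaction. Substituting into P = 347 - 0.5Q gives P = 389/2 - (1/4)q_G, so π_G = (389/2 - (1/4)q_G)q_G - 63q_G.
The leader's first-order condition 263/2 - (1/2)q_G = 0 yields q_G = 263.
Then q_F = (305 - (1/2)·263) = 347/2.
Price P = 347 - (1/2)·(873/2) = 515/4.
Flint's profit: (515/4 - 42)·(347/2) = 15051.1250.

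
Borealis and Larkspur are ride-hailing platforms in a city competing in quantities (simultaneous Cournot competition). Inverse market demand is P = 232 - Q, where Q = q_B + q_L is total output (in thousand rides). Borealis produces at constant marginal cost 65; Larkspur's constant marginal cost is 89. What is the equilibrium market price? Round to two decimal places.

128.67

Borealis's profit: π_B = (232 - Q)q_B - (65q_B). Setting ∂π_B/∂q_B = 0: 167 - 2q_B - (q_L) = 0.
Larkspur's profit: π_L = (232 - Q)q_L - (89q_L). Setting ∂π_L/∂q_L = 0: 143 - 2q_L - (q_B) = 0.
Best responses: q_B = (167 - q_L)/2, q_L = (143 - q_B)/2.
Solving the pair: q_B = 191/3, q_L = 119/3.
Total output Q = 310/3, so price P = 232 - 310/3 = 386/3.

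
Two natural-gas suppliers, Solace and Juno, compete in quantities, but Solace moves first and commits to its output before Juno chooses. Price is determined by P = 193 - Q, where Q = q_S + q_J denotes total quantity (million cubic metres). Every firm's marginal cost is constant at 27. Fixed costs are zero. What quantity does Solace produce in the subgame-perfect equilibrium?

The follower Juno best-responds to any q_S: π_J = (193 - Q)q_J - 27q_J.
∂π_J/∂q_J = 166 - q_S - 2q_J = 0 gives the reaction function q_J = (166 - q_S)/2.
The leader anticipates this reaction. Substituting into P = 193 - Q gives P = 110 - (1/2)q_S, so π_S = (110 - (1/2)q_S)q_S - 27q_S.
Maximising: ∂π_S/∂q_S = 83 - q_S = 0, giving q_S = 83.
Then q_J = (166 - 83)/2 = 83/2.

83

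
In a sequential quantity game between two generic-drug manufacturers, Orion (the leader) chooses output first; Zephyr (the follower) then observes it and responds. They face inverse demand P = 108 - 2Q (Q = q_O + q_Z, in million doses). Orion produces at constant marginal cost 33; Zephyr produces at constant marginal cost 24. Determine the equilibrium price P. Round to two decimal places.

49.50

Solve by backward induction. Given q_O, the follower Zephyr maximises π_Z = (108 - 2q_O - 2q_Z)q_Z - 24q_Z.
Follower FOC: 84 - 2q_O - 4q_Z = 0, so q_Z(q_O) = (84 - 2q_O)/4.
The leader anticipates this reaction. Substituting into P = 108 - 2Q gives P = 66 - q_O, so π_O = (66 - q_O)q_O - 33q_O.
Leader FOC: 33 - 2q_O = 0, so q_O = 33/2.
Then q_Z = (84 - 2·(33/2))/4 = 51/4.
Total output Q = 117/4, so price P = 108 - 2·(117/4) = 99/2.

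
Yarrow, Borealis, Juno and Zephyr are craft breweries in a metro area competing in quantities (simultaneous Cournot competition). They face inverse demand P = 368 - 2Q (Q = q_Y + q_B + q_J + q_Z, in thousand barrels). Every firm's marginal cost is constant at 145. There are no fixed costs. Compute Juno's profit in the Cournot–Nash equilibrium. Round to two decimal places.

994.58

Each firm earns π_i = (368 - 2Q)q_i - 145q_i.
First-order condition (treating rivals' output as given): 223 - 4q_i - 2·Σ_{j≠i} q_j = 0.
With identical firms every q_j equals q_i, so Σ_{j≠i} q_j = 3q_i and 223 = 10q_i, giving q_i = 223/10.
Price P = 368 - 2·(446/5) = 948/5.
Juno's profit: (948/5 - 145)·(223/10) = 994.5800.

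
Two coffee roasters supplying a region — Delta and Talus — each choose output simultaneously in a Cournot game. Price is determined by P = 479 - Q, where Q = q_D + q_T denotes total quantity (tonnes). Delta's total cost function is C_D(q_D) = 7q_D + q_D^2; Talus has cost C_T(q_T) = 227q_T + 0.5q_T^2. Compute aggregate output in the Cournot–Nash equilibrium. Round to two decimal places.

Delta's profit: π_D = (479 - Q)q_D - (7q_D + q_D²). Setting ∂π_D/∂q_D = 0: 472 - 4q_D - (q_T) = 0.
Talus's profit: π_T = (479 - Q)q_T - (227q_T + (1/2)q_T²). Setting ∂π_T/∂q_T = 0: 252 - 3q_T - (q_D) = 0.
So q_D = (472 - q_T)/4 and q_T = (252 - q_D)/3.
Solving the pair: q_D = 1164/11, q_T = 536/11.
Total output Q = 1164/11 + 536/11 = 1700/11.

154.55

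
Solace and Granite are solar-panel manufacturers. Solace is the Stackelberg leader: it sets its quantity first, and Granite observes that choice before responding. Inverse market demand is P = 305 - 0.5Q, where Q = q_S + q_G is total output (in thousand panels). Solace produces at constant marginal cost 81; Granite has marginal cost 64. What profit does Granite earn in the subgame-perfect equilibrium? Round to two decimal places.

9453.13

Solve by backward induction. Given q_S, the follower Granite maximises π_G = (305 - (1/2)q_S - (1/2)q_G)q_G - 64q_G.
Follower FOC: 241 - (1/2)q_S - q_G = 0, so q_G(q_S) = (241 - (1/2)q_S).
Solace substitutes q_G(q_S) into its own profit: π_S = q_S(305 - (1/2)q_S - (241 - (1/2)q_S)/2) - 81q_S = (369/2 - (1/4)q_S)q_S - 81q_S.
The leader's first-order condition 207/2 - (1/2)q_S = 0 yields q_S = 207.
Then q_G = (241 - (1/2)·207) = 275/2.
Price P = 305 - (1/2)·(689/2) = 531/4.
Granite's profit: (531/4 - 64)·(275/2) = 9453.1250.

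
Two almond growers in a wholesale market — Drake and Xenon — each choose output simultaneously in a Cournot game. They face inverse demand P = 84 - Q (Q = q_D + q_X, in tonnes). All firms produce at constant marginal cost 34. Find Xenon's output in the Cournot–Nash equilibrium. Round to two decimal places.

16.67

A representative firm's profit is π_i = q_i(84 - Q) - 34q_i.
Setting ∂π_i/∂q_i = 0 with rivals' quantities fixed: 50 - 2q_i - q_j = 0.
With identical firms every q_j equals q_i, so q_j = q_i and 50 = 3q_i, giving q_i = 50/3.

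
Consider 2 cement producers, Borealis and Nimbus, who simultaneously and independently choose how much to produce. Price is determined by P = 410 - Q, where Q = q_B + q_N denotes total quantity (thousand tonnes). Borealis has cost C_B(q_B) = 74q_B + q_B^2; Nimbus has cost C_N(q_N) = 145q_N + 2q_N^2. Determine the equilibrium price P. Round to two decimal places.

Borealis's profit: π_B = (410 - Q)q_B - (74q_B + q_B²). Setting ∂π_B/∂q_B = 0: 336 - 4q_B - (q_N) = 0.
Nimbus's first-order condition: 265 - 6q_N - (q_B) = 0.
Best responses: q_B = (336 - q_N)/4, q_N = (265 - q_B)/6.
Solving the pair: q_B = 1751/23, q_N = 724/23.
Total output Q = 107.6087, so price P = 410 - 107.6087 = 302.3913.

302.39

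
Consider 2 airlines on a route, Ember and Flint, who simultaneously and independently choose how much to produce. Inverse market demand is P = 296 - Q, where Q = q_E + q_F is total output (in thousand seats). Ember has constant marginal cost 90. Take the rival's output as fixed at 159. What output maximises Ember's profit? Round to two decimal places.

23.50

With the rival's output fixed at 159, Ember's profit is π_E = (296 - 159 - q_E)q_E - (90q_E) = (137 - q_E)q_E - (90q_E).
∂π_E/∂q_E = 47 - 2q_E = 0, so q_E = 47/2.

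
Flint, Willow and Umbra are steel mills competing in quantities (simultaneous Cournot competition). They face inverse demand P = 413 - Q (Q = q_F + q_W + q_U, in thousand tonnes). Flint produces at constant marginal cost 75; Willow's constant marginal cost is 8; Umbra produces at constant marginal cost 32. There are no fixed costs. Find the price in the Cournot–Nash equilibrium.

132

Flint's profit: π_F = (413 - Q)q_F - (75q_F). Setting ∂π_F/∂q_F = 0: 338 - 2q_F - (q_W + q_U) = 0.
Willow's profit: π_W = (413 - Q)q_W - (8q_W). Setting ∂π_W/∂q_W = 0: 405 - 2q_W - (q_F + q_U) = 0.
Umbra's first-order condition: 381 - 2q_U - (q_F + q_W) = 0.
Summing all 3 equations gives 1124 − 4Q = 0, hence Q = 281.
Back-substituting: q_F = (338 − 281) = 57, q_W = (405 − 281) = 124, q_U = (381 − 281) = 100.
Total output Q = 281, so price P = 413 - 281 = 132.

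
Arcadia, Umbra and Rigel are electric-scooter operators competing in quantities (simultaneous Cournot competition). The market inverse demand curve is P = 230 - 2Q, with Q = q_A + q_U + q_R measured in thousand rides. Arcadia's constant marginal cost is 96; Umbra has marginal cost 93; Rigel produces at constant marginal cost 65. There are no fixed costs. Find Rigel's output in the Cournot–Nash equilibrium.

Arcadia's profit: π_A = (230 - 2Q)q_A - (96q_A). Setting ∂π_A/∂q_A = 0: 134 - 4q_A - 2(q_U + q_R) = 0.
Umbra's first-order condition: 137 - 4q_U - 2(q_A + q_R) = 0.
Rigel's first-order condition: 165 - 4q_R - 2(q_A + q_U) = 0.
Summing all 3 equations gives 436 − 8Q = 0, hence Q = 109/2.
Back-substituting: q_A = (134 − 109)/2 = 25/2, q_U = (137 − 109)/2 = 14, q_R = (165 − 109)/2 = 28.

28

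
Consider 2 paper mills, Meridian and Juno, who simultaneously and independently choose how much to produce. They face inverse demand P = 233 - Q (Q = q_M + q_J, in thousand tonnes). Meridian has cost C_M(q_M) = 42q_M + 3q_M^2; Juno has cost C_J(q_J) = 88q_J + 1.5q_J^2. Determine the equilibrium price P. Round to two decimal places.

Meridian's profit: π_M = (233 - Q)q_M - (42q_M + 3q_M²). Setting ∂π_M/∂q_M = 0: 191 - 8q_M - (q_J) = 0.
Juno's profit: π_J = (233 - Q)q_J - (88q_J + (3/2)q_J²). Setting ∂π_J/∂q_J = 0: 145 - 5q_J - (q_M) = 0.
Best responses: q_M = (191 - q_J)/8, q_J = (145 - q_M)/5.
Substituting one into the other gives q_M = 270/13 and q_J = 323/13.
Total output Q = 593/13, so price P = 233 - 593/13 = 187.3846.

187.38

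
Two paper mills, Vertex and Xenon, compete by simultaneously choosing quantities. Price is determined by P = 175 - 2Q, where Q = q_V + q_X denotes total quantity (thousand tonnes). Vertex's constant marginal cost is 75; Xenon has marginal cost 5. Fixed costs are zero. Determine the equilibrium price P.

Vertex's profit: π_V = (175 - 2Q)q_V - (75q_V). Setting ∂π_V/∂q_V = 0: 100 - 4q_V - 2(q_X) = 0.
Xenon's first-order condition: 170 - 4q_X - 2(q_V) = 0.
So q_V = (100 - 2q_X)/4 and q_X = (170 - 2q_V)/4.
Substituting one into the other gives q_V = 5 and q_X = 40.
Total output Q = 45, so price P = 175 - 2·45 = 85.

85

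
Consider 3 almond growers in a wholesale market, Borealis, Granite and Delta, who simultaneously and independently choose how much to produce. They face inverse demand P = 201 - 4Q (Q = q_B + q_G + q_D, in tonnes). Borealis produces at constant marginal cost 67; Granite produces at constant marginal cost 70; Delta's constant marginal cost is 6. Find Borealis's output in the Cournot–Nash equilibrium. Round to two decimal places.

Borealis's profit: π_B = (201 - 4Q)q_B - (67q_B). Setting ∂π_B/∂q_B = 0: 134 - 8q_B - 4(q_G + q_D) = 0.
Granite's profit: π_G = (201 - 4Q)q_G - (70q_G). Setting ∂π_G/∂q_G = 0: 131 - 8q_G - 4(q_B + q_D) = 0.
Delta's first-order condition: 195 - 8q_D - 4(q_B + q_G) = 0.
Summing all 3 equations gives 460 − 16Q = 0, hence Q = 115/4.
Back-substituting: q_B = (134 − 115)/4 = 19/4, q_G = (131 − 115)/4 = 4, q_D = (195 − 115)/4 = 20.

4.75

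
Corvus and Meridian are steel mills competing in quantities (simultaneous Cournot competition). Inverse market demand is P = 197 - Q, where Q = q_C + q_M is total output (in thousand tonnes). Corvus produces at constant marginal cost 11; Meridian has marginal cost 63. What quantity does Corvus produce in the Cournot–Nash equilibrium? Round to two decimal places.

Corvus's profit: π_C = (197 - Q)q_C - (11q_C). Setting ∂π_C/∂q_C = 0: 186 - 2q_C - (q_M) = 0.
Meridian's first-order condition: 134 - 2q_M - (q_C) = 0.
Rearranging gives the reaction functions q_C = (186 - q_M)/2 and q_M = (134 - q_C)/2.
Substituting one into the other gives q_C = 238/3 and q_M = 82/3.

79.33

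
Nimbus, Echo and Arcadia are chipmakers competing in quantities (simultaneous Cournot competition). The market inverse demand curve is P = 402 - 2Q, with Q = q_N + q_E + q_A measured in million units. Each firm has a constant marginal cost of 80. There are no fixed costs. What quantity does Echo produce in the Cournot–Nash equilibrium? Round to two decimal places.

40.25

A representative firm's profit is π_i = q_i(402 - 2Q) - 80q_i.
Setting ∂π_i/∂q_i = 0 with rivals' quantities fixed: 322 - 4q_i - 2·Σ_{j≠i} q_j = 0.
By symmetry each firm produces the same amount; substituting Σ_{j≠i} q_j = 2q_i yields q_i = 322/8 = 161/4.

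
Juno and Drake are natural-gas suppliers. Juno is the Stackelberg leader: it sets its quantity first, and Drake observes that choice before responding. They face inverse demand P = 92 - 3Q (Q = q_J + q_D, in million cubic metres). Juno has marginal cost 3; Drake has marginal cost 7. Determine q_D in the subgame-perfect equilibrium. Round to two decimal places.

6.42

The follower Drake best-responds to any q_J: π_D = (92 - 3Q)q_D - 7q_D.
Setting the follower's marginal profit to zero, 85 - 3q_J - 6q_D = 0, i.e. q_D = (85 - 3q_J)/6.
Juno substitutes q_D(q_J) into its own profit: π_J = q_J(92 - 3q_J - (85 - 3q_J)/2) - 3q_J = (99/2 - (3/2)q_J)q_J - 3q_J.
Maximising: ∂π_J/∂q_J = 93/2 - 3q_J = 0, giving q_J = 31/2.
Then q_D = (85 - 3·(31/2))/6 = 77/12.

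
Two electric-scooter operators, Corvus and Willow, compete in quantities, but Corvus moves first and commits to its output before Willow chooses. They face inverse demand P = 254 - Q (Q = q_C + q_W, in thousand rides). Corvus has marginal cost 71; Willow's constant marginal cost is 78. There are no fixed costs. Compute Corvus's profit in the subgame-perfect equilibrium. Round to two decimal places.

The follower Willow best-responds to any q_C: π_W = (254 - Q)q_W - 78q_W.
∂π_W/∂q_W = 176 - q_C - 2q_W = 0 gives the reaction function q_W = (176 - q_C)/2.
Corvus substitutes q_W(q_C) into its own profit: π_C = q_C(254 - q_C - (176 - q_C)/2) - 71q_C = (166 - (1/2)q_C)q_C - 71q_C.
Maximising: ∂π_C/∂q_C = 95 - q_C = 0, giving q_C = 95.
Then q_W = (176 - 95)/2 = 81/2.
Price P = 254 - 271/2 = 237/2.
Corvus's profit: (237/2 - 71)·95 = 4512.5000.

4512.50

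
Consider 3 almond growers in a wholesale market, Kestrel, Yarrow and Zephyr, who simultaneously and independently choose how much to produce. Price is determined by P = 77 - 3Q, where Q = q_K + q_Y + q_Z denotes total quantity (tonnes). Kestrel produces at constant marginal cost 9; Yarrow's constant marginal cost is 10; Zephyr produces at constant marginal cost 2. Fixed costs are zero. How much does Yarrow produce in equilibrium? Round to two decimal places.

Kestrel's profit: π_K = (77 - 3Q)q_K - (9q_K). Setting ∂π_K/∂q_K = 0: 68 - 6q_K - 3(q_Y + q_Z) = 0.
Yarrow's profit: π_Y = (77 - 3Q)q_Y - (10q_Y). Setting ∂π_Y/∂q_Y = 0: 67 - 6q_Y - 3(q_K + q_Z) = 0.
Zephyr's profit: π_Z = (77 - 3Q)q_Z - (2q_Z). Setting ∂π_Z/∂q_Z = 0: 75 - 6q_Z - 3(q_K + q_Y) = 0.
Adding the 3 first-order conditions: 210 − 12Q = 0, so Q = 35/2.
Back-substituting: q_K = (68 − 105/2)/3 = 31/6, q_Y = (67 − 105/2)/3 = 29/6, q_Z = (75 − 105/2)/3 = 15/2.

4.83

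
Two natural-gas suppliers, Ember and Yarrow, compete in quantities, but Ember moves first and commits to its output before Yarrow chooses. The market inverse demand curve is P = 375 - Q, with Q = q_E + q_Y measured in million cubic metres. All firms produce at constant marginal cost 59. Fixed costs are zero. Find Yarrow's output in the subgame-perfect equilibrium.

The follower Yarrow best-responds to any q_E: π_Y = (375 - Q)q_Y - 59q_Y.
Follower FOC: 316 - q_E - 2q_Y = 0, so q_Y(q_E) = (316 - q_E)/2.
The leader anticipates this reaction. Substituting into P = 375 - Q gives P = 217 - (1/2)q_E, so π_E = (217 - (1/2)q_E)q_E - 59q_E.
Maximising: ∂π_E/∂q_E = 158 - q_E = 0, giving q_E = 158.
Then q_Y = (316 - 158)/2 = 79.

79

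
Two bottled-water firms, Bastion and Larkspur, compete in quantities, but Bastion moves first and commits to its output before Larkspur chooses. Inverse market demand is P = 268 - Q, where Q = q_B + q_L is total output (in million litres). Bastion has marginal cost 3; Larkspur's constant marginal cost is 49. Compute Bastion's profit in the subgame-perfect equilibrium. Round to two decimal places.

12090.13

The follower Larkspur best-responds to any q_B: π_L = (268 - Q)q_L - 49q_L.
∂π_L/∂q_L = 219 - q_B - 2q_L = 0 gives the reaction function q_L = (219 - q_B)/2.
The leader anticipates this reaction. Substituting into P = 268 - Q gives P = 317/2 - (1/2)q_B, so π_B = (317/2 - (1/2)q_B)q_B - 3q_B.
Maximising: ∂π_B/∂q_B = 311/2 - q_B = 0, giving q_B = 311/2.
Then q_L = (219 - 311/2)/2 = 127/4.
Price P = 268 - 749/4 = 323/4.
Bastion's profit: (323/4 - 3)·(311/2) = 12090.1250.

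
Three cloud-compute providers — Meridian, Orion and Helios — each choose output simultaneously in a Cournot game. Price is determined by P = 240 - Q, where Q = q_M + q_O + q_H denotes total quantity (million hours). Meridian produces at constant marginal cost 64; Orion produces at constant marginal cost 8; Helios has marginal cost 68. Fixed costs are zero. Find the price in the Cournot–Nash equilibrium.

95

Meridian's profit: π_M = (240 - Q)q_M - (64q_M). Setting ∂π_M/∂q_M = 0: 176 - 2q_M - (q_O + q_H) = 0.
Orion's first-order condition: 232 - 2q_O - (q_M + q_H) = 0.
Helios's first-order condition: 172 - 2q_H - (q_M + q_O) = 0.
Adding the 3 conditions: 580 − 2Q − 2Q = 0, i.e. Q = 145.
Back-substituting: q_M = (176 − 145) = 31, q_O = (232 − 145) = 87, q_H = (172 − 145) = 27.
Total output Q = 145, so price P = 240 - 145 = 95.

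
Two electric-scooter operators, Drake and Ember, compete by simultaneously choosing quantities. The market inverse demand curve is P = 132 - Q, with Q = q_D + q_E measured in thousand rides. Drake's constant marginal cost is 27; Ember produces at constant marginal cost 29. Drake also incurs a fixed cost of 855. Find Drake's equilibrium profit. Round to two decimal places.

417.11

Drake's profit: π_D = (132 - Q)q_D - (27q_D). Setting ∂π_D/∂q_D = 0: 105 - 2q_D - (q_E) = 0.
Ember's first-order condition: 103 - 2q_E - (q_D) = 0.
Best responses: q_D = (105 - q_E)/2, q_E = (103 - q_D)/2.
Substituting one into the other gives q_D = 107/3 and q_E = 101/3.
Price P = 132 - 208/3 = 188/3.
Drake's profit: (188/3 - 27)·(107/3) - 855 = 417.1111.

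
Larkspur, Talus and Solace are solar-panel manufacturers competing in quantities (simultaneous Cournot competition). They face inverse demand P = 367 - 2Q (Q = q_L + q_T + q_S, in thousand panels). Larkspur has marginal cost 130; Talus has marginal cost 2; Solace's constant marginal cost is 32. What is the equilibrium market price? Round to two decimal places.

Larkspur's profit: π_L = (367 - 2Q)q_L - (130q_L). Setting ∂π_L/∂q_L = 0: 237 - 4q_L - 2(q_T + q_S) = 0.
Talus's first-order condition: 365 - 4q_T - 2(q_L + q_S) = 0.
Solace's first-order condition: 335 - 4q_S - 2(q_L + q_T) = 0.
Adding the 3 conditions: 937 − 4Q − 4Q = 0, i.e. Q = 937/8.
Back-substituting: q_L = (237 − 937/4)/2 = 11/8, q_T = (365 − 937/4)/2 = 523/8, q_S = (335 − 937/4)/2 = 403/8.
Total output Q = 937/8, so price P = 367 - 2·(937/8) = 531/4.

132.75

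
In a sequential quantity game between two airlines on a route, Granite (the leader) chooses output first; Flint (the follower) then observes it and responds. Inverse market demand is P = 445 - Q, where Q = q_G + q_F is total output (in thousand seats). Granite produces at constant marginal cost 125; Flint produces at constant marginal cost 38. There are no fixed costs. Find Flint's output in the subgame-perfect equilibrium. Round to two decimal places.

The follower Flint best-responds to any q_G: π_F = (445 - Q)q_F - 38q_F.
∂π_F/∂q_F = 407 - q_G - 2q_F = 0 gives the reaction function q_F = (407 - q_G)/2.
The leader anticipates this reaction. Substituting into P = 445 - Q gives P = 483/2 - (1/2)q_G, so π_G = (483/2 - (1/2)q_G)q_G - 125q_G.
The leader's first-order condition 233/2 - q_G = 0 yields q_G = 233/2.
Then q_F = (407 - 233/2)/2 = 581/4.

145.25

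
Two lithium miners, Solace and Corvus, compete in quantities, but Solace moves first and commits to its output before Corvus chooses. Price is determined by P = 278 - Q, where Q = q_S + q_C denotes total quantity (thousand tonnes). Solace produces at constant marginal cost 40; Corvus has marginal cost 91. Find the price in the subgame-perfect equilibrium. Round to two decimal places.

112.25

The follower Corvus best-responds to any q_S: π_C = (278 - Q)q_C - 91q_C.
Follower FOC: 187 - q_S - 2q_C = 0, so q_C(q_S) = (187 - q_S)/2.
The leader anticipates this reaction. Substituting into P = 278 - Q gives P = 369/2 - (1/2)q_S, so π_S = (369/2 - (1/2)q_S)q_S - 40q_S.
The leader's first-order condition 289/2 - q_S = 0 yields q_S = 289/2.
Then q_C = (187 - 289/2)/2 = 85/4.
Total output Q = 663/4, so price P = 278 - 663/4 = 449/4.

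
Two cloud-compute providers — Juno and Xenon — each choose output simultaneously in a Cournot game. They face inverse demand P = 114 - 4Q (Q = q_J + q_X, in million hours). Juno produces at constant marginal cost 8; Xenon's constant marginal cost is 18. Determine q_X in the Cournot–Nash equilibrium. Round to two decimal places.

7.17

Juno's profit: π_J = (114 - 4Q)q_J - (8q_J). Setting ∂π_J/∂q_J = 0: 106 - 8q_J - 4(q_X) = 0.
Xenon's first-order condition: 96 - 8q_X - 4(q_J) = 0.
Rearranging gives the reaction functions q_J = (106 - 4q_X)/8 and q_X = (96 - 4q_J)/8.
Solving the pair: q_J = 29/3, q_X = 43/6.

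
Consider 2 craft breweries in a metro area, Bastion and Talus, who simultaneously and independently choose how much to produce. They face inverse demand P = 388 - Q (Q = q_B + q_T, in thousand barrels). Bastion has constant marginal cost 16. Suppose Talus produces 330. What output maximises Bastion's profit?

21

With the rival's output fixed at 330, Bastion's profit is π_B = (388 - 330 - q_B)q_B - (16q_B) = (58 - q_B)q_B - (16q_B).
∂π_B/∂q_B = 42 - 2q_B = 0, so q_B = 21.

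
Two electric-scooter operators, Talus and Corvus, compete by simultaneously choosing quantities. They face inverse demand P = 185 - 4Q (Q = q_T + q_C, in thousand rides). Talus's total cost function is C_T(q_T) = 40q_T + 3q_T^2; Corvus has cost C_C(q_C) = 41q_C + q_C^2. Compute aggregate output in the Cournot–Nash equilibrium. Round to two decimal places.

18.63

Talus's profit: π_T = (185 - 4Q)q_T - (40q_T + 3q_T²). Setting ∂π_T/∂q_T = 0: 145 - 14q_T - 4(q_C) = 0.
Corvus's profit: π_C = (185 - 4Q)q_C - (41q_C + q_C²). Setting ∂π_C/∂q_C = 0: 144 - 10q_C - 4(q_T) = 0.
Best responses: q_T = (145 - 4q_C)/14, q_C = (144 - 4q_T)/10.
Solving the pair: q_T = 437/62, q_C = 359/31.
Total output Q = 437/62 + 359/31 = 1155/62.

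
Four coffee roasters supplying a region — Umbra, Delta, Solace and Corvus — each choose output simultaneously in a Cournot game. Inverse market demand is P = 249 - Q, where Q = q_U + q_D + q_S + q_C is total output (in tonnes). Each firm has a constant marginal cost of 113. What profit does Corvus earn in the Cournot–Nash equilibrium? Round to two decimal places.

739.84

A representative firm's profit is π_i = q_i(249 - Q) - 113q_i.
First-order condition (treating rivals' output as given): 136 - 2q_i - Σ_{j≠i} q_j = 0.
With identical firms every q_j equals q_i, so Σ_{j≠i} q_j = 3q_i and 136 = 5q_i, giving q_i = 136/5.
Price P = 249 - 544/5 = 701/5.
Corvus's profit: (701/5 - 113)·(136/5) = 739.8400.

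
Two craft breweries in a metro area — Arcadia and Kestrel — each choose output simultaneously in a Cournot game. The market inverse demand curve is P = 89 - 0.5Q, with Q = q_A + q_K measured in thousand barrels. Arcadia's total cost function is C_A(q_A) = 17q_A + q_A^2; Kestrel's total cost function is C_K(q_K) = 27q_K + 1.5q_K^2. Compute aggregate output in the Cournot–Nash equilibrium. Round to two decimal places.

Arcadia's profit: π_A = (89 - 0.5Q)q_A - (17q_A + q_A²). Setting ∂π_A/∂q_A = 0: 72 - 3q_A - (1/2)(q_K) = 0.
Kestrel's profit: π_K = (89 - 0.5Q)q_K - (27q_K + (3/2)q_K²). Setting ∂π_K/∂q_K = 0: 62 - 4q_K - (1/2)(q_A) = 0.
Best responses: q_A = (72 - (1/2)q_K)/3, q_K = (62 - (1/2)q_A)/4.
Substituting one into the other gives q_A = 1028/47 and q_K = 600/47.
Total output Q = 1028/47 + 600/47 = 1628/47.

34.64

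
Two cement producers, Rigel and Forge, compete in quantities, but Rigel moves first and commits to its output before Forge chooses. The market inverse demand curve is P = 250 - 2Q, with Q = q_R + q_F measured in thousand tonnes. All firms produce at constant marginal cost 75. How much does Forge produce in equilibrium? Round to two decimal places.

The follower Forge best-responds to any q_R: π_F = (250 - 2Q)q_F - 75q_F.
∂π_F/∂q_F = 175 - 2q_R - 4q_F = 0 gives the reaction function q_F = (175 - 2q_R)/4.
Rigel substitutes q_F(q_R) into its own profit: π_R = q_R(250 - 2q_R - (175 - 2q_R)/2) - 75q_R = (325/2 - q_R)q_R - 75q_R.
The leader's first-order condition 175/2 - 2q_R = 0 yields q_R = 175/4.
Then q_F = (175 - 2·(175/4))/4 = 175/8.

21.88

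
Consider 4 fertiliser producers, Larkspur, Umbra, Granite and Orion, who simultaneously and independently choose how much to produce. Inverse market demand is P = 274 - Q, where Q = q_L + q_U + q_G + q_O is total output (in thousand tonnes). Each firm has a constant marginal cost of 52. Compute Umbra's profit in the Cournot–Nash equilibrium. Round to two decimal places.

1971.36

Each firm earns π_i = (274 - Q)q_i - 52q_i.
First-order condition (treating rivals' output as given): 222 - 2q_i - Σ_{j≠i} q_j = 0.
With identical firms every q_j equals q_i, so Σ_{j≠i} q_j = 3q_i and 222 = 5q_i, giving q_i = 222/5.
Price P = 274 - 888/5 = 482/5.
Umbra's profit: (482/5 - 52)·(222/5) = 1971.3600.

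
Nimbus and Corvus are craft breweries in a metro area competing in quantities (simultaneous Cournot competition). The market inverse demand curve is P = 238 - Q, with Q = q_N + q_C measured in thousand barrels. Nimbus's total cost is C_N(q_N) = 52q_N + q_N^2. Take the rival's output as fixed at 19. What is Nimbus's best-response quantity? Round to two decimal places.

With the rival's output fixed at 19, Nimbus's profit is π_N = (238 - 19 - q_N)q_N - (52q_N + q_N²) = (219 - q_N)q_N - (52q_N + q_N²).
∂π_N/∂q_N = 167 - 4q_N = 0, so q_N = 167/4.

41.75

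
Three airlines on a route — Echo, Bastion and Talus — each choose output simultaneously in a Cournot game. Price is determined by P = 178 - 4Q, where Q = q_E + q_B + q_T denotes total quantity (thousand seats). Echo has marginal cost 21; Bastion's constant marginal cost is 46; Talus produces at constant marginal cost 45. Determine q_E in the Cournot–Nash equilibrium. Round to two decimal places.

Echo's profit: π_E = (178 - 4Q)q_E - (21q_E). Setting ∂π_E/∂q_E = 0: 157 - 8q_E - 4(q_B + q_T) = 0.
Bastion's profit: π_B = (178 - 4Q)q_B - (46q_B). Setting ∂π_B/∂q_B = 0: 132 - 8q_B - 4(q_E + q_T) = 0.
Talus's first-order condition: 133 - 8q_T - 4(q_E + q_B) = 0.
Summing all 3 equations gives 422 − 16Q = 0, hence Q = 211/8.
Back-substituting: q_E = (157 − 211/2)/4 = 103/8, q_B = (132 − 211/2)/4 = 53/8, q_T = (133 − 211/2)/4 = 55/8.

12.88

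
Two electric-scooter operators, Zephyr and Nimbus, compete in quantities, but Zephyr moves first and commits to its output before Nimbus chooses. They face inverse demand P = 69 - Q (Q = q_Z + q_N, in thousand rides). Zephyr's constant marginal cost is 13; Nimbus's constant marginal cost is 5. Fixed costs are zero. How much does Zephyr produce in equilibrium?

The follower Nimbus best-responds to any q_Z: π_N = (69 - Q)q_N - 5q_N.
∂π_N/∂q_N = 64 - q_Z - 2q_N = 0 gives the reaction function q_N = (64 - q_Z)/2.
The leader anticipates this reaction. Substituting into P = 69 - Q gives P = 37 - (1/2)q_Z, so π_Z = (37 - (1/2)q_Z)q_Z - 13q_Z.
The leader's first-order condition 24 - q_Z = 0 yields q_Z = 24.
Then q_N = (64 - 24)/2 = 20.

24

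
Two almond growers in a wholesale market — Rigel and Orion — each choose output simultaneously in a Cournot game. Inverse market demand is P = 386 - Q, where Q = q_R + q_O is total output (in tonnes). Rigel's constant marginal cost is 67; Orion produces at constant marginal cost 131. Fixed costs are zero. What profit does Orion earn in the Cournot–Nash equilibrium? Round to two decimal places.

4053.44

Rigel's profit: π_R = (386 - Q)q_R - (67q_R). Setting ∂π_R/∂q_R = 0: 319 - 2q_R - (q_O) = 0.
Orion's profit: π_O = (386 - Q)q_O - (131q_O). Setting ∂π_O/∂q_O = 0: 255 - 2q_O - (q_R) = 0.
So q_R = (319 - q_O)/2 and q_O = (255 - q_R)/2.
Solving the pair: q_R = 383/3, q_O = 191/3.
Price P = 386 - 574/3 = 584/3.
Orion's profit: (584/3 - 131)·(191/3) = 4053.4444.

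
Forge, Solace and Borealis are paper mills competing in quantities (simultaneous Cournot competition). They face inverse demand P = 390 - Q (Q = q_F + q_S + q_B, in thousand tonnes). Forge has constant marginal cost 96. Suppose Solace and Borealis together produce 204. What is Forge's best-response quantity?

45

With rivals' combined output fixed at 204, Forge's profit is π_F = (390 - 204 - q_F)q_F - (96q_F) = (186 - q_F)q_F - (96q_F).
∂π_F/∂q_F = 90 - 2q_F = 0, so q_F = 45.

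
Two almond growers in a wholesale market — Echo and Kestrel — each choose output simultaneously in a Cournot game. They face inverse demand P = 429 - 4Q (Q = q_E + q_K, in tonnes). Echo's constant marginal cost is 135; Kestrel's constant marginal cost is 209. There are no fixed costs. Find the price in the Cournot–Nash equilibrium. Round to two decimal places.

Echo's profit: π_E = (429 - 4Q)q_E - (135q_E). Setting ∂π_E/∂q_E = 0: 294 - 8q_E - 4(q_K) = 0.
Kestrel's first-order condition: 220 - 8q_K - 4(q_E) = 0.
So q_E = (294 - 4q_K)/8 and q_K = (220 - 4q_E)/8.
Substituting one into the other gives q_E = 92/3 and q_K = 73/6.
Total output Q = 257/6, so price P = 429 - 4·(257/6) = 773/3.

257.67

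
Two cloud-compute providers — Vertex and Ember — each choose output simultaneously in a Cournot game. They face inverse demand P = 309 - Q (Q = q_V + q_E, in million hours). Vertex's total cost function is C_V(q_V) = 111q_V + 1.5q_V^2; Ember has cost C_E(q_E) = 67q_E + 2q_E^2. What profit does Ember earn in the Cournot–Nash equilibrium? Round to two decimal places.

Vertex's profit: π_V = (309 - Q)q_V - (111q_V + (3/2)q_V²). Setting ∂π_V/∂q_V = 0: 198 - 5q_V - (q_E) = 0.
Ember's first-order condition: 242 - 6q_E - (q_V) = 0.
So q_V = (198 - q_E)/5 and q_E = (242 - q_V)/6.
Substituting one into the other gives q_V = 946/29 and q_E = 1012/29.
Price P = 309 - 1958/29 = 241.4828.
Ember's profit: 241.4828·(1012/29) - 67·(1012/29) - 2(1012/29)² = 3653.3080.

3653.31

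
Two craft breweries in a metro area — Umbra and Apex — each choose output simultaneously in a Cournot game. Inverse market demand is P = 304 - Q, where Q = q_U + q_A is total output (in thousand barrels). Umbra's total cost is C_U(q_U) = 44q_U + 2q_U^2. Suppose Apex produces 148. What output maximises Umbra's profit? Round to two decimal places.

With the rival's output fixed at 148, Umbra's profit is π_U = (304 - 148 - q_U)q_U - (44q_U + 2q_U²) = (156 - q_U)q_U - (44q_U + 2q_U²).
∂π_U/∂q_U = 112 - 6q_U = 0, so q_U = 56/3.

18.67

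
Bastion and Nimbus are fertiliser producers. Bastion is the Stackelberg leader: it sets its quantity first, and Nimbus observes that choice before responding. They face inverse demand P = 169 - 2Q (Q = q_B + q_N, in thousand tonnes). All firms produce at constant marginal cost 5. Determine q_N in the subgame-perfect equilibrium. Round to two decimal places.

Solve by backward induction. Given q_B, the follower Nimbus maximises π_N = (169 - 2q_B - 2q_N)q_N - 5q_N.
Follower FOC: 164 - 2q_B - 4q_N = 0, so q_N(q_B) = (164 - 2q_B)/4.
The leader anticipates this reaction. Substituting into P = 169 - 2Q gives P = 87 - q_B, so π_B = (87 - q_B)q_B - 5q_B.
Leader FOC: 82 - 2q_B = 0, so q_B = 41.
Then q_N = (164 - 2·41)/4 = 41/2.

20.50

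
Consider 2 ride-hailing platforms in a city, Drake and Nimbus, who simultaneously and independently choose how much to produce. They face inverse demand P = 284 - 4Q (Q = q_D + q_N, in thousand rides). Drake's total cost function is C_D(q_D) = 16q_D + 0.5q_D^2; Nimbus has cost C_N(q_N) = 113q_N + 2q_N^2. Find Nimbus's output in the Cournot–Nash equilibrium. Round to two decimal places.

Drake's profit: π_D = (284 - 4Q)q_D - (16q_D + (1/2)q_D²). Setting ∂π_D/∂q_D = 0: 268 - 9q_D - 4(q_N) = 0.
Nimbus's profit: π_N = (284 - 4Q)q_N - (113q_N + 2q_N²). Setting ∂π_N/∂q_N = 0: 171 - 12q_N - 4(q_D) = 0.
So q_D = (268 - 4q_N)/9 and q_N = (171 - 4q_D)/12.
Solving the pair: q_D = 633/23, q_N = 467/92.

5.08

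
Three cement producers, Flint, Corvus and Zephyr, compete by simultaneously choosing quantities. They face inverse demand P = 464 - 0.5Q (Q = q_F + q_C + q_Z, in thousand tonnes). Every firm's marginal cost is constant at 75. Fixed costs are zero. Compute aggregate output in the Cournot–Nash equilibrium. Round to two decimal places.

A representative firm's profit is π_i = q_i(464 - 0.5Q) - 75q_i.
First-order condition (treating rivals' output as given): 389 - q_i - (1/2)·Σ_{j≠i} q_j = 0.
By symmetry each firm produces the same amount; substituting Σ_{j≠i} q_j = 2q_i yields q_i = 389/2.
Total output Q = 389/2 + 389/2 + 389/2 = 1167/2.

583.50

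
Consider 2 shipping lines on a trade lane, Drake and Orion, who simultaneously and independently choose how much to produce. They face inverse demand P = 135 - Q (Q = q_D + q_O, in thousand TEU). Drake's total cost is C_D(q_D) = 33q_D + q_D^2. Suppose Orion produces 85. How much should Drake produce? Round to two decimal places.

With the rival's output fixed at 85, Drake's profit is π_D = (135 - 85 - q_D)q_D - (33q_D + q_D²) = (50 - q_D)q_D - (33q_D + q_D²).
∂π_D/∂q_D = 17 - 4q_D = 0, so q_D = 17/4.

4.25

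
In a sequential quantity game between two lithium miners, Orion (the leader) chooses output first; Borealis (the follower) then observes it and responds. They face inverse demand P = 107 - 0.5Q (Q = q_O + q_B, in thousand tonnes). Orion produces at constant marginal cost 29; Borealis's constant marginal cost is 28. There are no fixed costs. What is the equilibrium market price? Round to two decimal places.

Solve by backward induction. Given q_O, the follower Borealis maximises π_B = (107 - (1/2)q_O - (1/2)q_B)q_B - 28q_B.
Follower FOC: 79 - (1/2)q_O - q_B = 0, so q_B(q_O) = (79 - (1/2)q_O).
The leader anticipates this reaction. Substituting into P = 107 - 0.5Q gives P = 135/2 - (1/4)q_O, so π_O = (135/2 - (1/4)q_O)q_O - 29q_O.
The leader's first-order condition 77/2 - (1/2)q_O = 0 yields q_O = 77.
Then q_B = (79 - (1/2)·77) = 81/2.
Total output Q = 235/2, so price P = 107 - (1/2)·(235/2) = 193/4.

48.25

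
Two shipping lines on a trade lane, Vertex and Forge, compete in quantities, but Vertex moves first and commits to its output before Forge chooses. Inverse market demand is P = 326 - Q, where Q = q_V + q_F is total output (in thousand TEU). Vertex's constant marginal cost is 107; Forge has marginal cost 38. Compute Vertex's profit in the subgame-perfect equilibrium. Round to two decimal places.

2812.50

The follower Forge best-responds to any q_V: π_F = (326 - Q)q_F - 38q_F.
Setting the follower's marginal profit to zero, 288 - q_V - 2q_F = 0, i.e. q_F = (288 - q_V)/2.
The leader anticipates this reaction. Substituting into P = 326 - Q gives P = 182 - (1/2)q_V, so π_V = (182 - (1/2)q_V)q_V - 107q_V.
Maximising: ∂π_V/∂q_V = 75 - q_V = 0, giving q_V = 75.
Then q_F = (288 - 75)/2 = 213/2.
Price P = 326 - 363/2 = 289/2.
Vertex's profit: (289/2 - 107)·75 = 2812.5000.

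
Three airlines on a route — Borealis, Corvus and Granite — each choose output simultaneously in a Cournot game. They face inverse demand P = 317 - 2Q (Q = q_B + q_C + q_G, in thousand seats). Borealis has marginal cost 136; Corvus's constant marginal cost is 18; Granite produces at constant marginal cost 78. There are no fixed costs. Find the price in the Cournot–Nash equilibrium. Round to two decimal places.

137.25

Borealis's profit: π_B = (317 - 2Q)q_B - (136q_B). Setting ∂π_B/∂q_B = 0: 181 - 4q_B - 2(q_C + q_G) = 0.
Corvus's profit: π_C = (317 - 2Q)q_C - (18q_C). Setting ∂π_C/∂q_C = 0: 299 - 4q_C - 2(q_B + q_G) = 0.
Granite's first-order condition: 239 - 4q_G - 2(q_B + q_C) = 0.
Summing all 3 equations gives 719 − 8Q = 0, hence Q = 719/8.
Back-substituting: q_B = (181 − 719/4)/2 = 5/8, q_C = (299 − 719/4)/2 = 477/8, q_G = (239 − 719/4)/2 = 237/8.
Total output Q = 719/8, so price P = 317 - 2·(719/8) = 549/4.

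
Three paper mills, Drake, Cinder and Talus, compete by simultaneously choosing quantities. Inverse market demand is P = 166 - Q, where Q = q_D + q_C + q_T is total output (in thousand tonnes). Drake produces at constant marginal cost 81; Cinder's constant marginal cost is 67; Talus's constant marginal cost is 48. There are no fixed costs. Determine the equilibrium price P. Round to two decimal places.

90.50

Drake's profit: π_D = (166 - Q)q_D - (81q_D). Setting ∂π_D/∂q_D = 0: 85 - 2q_D - (q_C + q_T) = 0.
Cinder's profit: π_C = (166 - Q)q_C - (67q_C). Setting ∂π_C/∂q_C = 0: 99 - 2q_C - (q_D + q_T) = 0.
Talus's first-order condition: 118 - 2q_T - (q_D + q_C) = 0.
Summing all 3 equations gives 302 − 4Q = 0, hence Q = 151/2.
Back-substituting: q_D = (85 − 151/2) = 19/2, q_C = (99 − 151/2) = 47/2, q_T = (118 − 151/2) = 85/2.
Total output Q = 151/2, so price P = 166 - 151/2 = 181/2.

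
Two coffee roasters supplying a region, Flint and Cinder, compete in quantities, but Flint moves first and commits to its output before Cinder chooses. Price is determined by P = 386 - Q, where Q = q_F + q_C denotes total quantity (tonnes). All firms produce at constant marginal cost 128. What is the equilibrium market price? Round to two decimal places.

Solve by backward induction. Given q_F, the follower Cinder maximises π_C = (386 - q_F - q_C)q_C - 128q_C.
Follower FOC: 258 - q_F - 2q_C = 0, so q_C(q_F) = (258 - q_F)/2.
Flint substitutes q_C(q_F) into its own profit: π_F = q_F(386 - q_F - (258 - q_F)/2) - 128q_F = (257 - (1/2)q_F)q_F - 128q_F.
Leader FOC: 129 - q_F = 0, so q_F = 129.
Then q_C = (258 - 129)/2 = 129/2.
Total output Q = 387/2, so price P = 386 - 387/2 = 385/2.

192.50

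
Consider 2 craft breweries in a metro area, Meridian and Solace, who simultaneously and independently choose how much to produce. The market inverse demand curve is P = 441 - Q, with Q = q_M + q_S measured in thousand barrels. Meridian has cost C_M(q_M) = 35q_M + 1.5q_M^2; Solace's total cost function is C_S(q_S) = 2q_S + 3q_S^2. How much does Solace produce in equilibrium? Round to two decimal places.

45.87

Meridian's profit: π_M = (441 - Q)q_M - (35q_M + (3/2)q_M²). Setting ∂π_M/∂q_M = 0: 406 - 5q_M - (q_S) = 0.
Solace's first-order condition: 439 - 8q_S - (q_M) = 0.
Rearranging gives the reaction functions q_M = (406 - q_S)/5 and q_S = (439 - q_M)/8.
Substituting one into the other gives q_M = 72.0256 and q_S = 1789/39.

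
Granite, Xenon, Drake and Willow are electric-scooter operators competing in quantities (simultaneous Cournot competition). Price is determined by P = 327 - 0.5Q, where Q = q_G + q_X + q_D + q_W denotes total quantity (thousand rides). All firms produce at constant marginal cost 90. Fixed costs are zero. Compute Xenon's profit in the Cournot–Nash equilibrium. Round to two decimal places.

Each firm earns π_i = (327 - 0.5Q)q_i - 90q_i.
First-order condition (treating rivals' output as given): 237 - q_i - (1/2)·Σ_{j≠i} q_j = 0.
With identical firms every q_j equals q_i, so Σ_{j≠i} q_j = 3q_i and 237 = (5/2)q_i, giving q_i = 474/5.
Price P = 327 - (1/2)·(1896/5) = 687/5.
Xenon's profit: (687/5 - 90)·(474/5) = 4493.5200.

4493.52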